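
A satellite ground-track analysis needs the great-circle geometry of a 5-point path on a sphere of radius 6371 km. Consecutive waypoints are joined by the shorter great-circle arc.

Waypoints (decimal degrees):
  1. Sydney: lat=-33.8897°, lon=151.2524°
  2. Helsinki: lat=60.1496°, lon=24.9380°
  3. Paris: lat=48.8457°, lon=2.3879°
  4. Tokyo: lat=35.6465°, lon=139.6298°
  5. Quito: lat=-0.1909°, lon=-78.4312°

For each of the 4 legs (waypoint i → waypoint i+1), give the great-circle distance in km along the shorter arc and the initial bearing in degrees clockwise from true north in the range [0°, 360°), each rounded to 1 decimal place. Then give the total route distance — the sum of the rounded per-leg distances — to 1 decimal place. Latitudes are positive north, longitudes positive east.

Leg 1: dist=15205.3 km, bearing=324.2°
Leg 2: dist=1906.5 km, bearing=238.9°
Leg 3: dist=9713.4 km, bearing=33.5°
Leg 4: dist=14446.8 km, bearing=53.5°
Total: 41272.0 km

Leg 1: φ1=-0.5914868, φ2=1.0498086, Δφ=1.6412954, Δλ=-2.2046022 rad; a=sin²(Δφ/2)+cosφ1·cosφ2·sin²(Δλ/2)=0.8641544450; c=2·atan2(√a, √(1-a))=2.386647153; dist=6371·c=15205.329 ≈ 15205.3 km; running total=15205.3 km
Leg 1 bearing: y=sinΔλ·cosφ2=-0.40106633, x=cosφ1·sinφ2-sinφ1·cosφ2·cosΔλ=0.55561854; θ=atan2(y, x)=-35.8232° <0 so +360° → 324.1768° ≈ 324.2°
Leg 2: φ1=1.0498086, φ2=0.8525183, Δφ=-0.1972903, Δλ=-0.3935735 rad; a=sin²(Δφ/2)+cosφ1·cosφ2·sin²(Δλ/2)=0.0222210359; c=2·atan2(√a, √(1-a))=0.299249770; dist=6371·c=1906.520 ≈ 1906.5 km; running total=17111.8 km
Leg 2 bearing: y=sinΔλ·cosφ2=-0.25237134, x=cosφ1·sinφ2-sinφ1·cosφ2·cosΔλ=-0.15237372; θ=atan2(y, x)=-121.1222° <0 so +360° → 238.8778° ≈ 238.9°
Leg 3: φ1=0.8525183, φ2=0.6221488, Δφ=-0.2303695, Δλ=2.3953230 rad; a=sin²(Δφ/2)+cosφ1·cosφ2·sin²(Δλ/2)=0.4769252418; c=2·atan2(√a, √(1-a))=1.524630413; dist=6371·c=9713.420 ≈ 9713.4 km; running total=26825.2 km
Leg 3 bearing: y=sinΔλ·cosφ2=0.55169688, x=cosφ1·sinφ2-sinφ1·cosφ2·cosΔλ=0.83276694; θ=atan2(y, x)=33.5239° ≈ 33.5°
Leg 4: φ1=0.6221488, φ2=-0.0033318, Δφ=-0.6254806, Δλ=-3.8058824 rad; a=sin²(Δφ/2)+cosφ1·cosφ2·sin²(Δλ/2)=0.8208824071; c=2·atan2(√a, √(1-a))=2.267593610; dist=6371·c=14446.839 ≈ 14446.8 km; running total=41272.0 km
Leg 4 bearing: y=sinΔλ·cosφ2=0.61649666, x=cosφ1·sinφ2-sinφ1·cosφ2·cosΔλ=0.45614668; θ=atan2(y, x)=53.5022° ≈ 53.5°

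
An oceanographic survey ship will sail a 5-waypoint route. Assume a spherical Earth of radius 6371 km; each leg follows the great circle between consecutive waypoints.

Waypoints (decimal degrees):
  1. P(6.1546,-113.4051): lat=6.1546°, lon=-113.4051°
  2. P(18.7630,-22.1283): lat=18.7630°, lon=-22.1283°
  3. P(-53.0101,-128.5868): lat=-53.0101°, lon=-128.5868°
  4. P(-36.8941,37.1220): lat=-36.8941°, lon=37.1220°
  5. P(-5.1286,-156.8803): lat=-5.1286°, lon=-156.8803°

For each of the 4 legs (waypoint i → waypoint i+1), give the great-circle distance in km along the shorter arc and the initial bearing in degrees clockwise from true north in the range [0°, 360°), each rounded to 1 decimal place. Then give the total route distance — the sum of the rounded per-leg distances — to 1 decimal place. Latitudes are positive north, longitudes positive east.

Leg 1: φ1=0.1074180, φ2=0.3274761, Δφ=0.2200581, Δλ=1.5930807 rad; a=sin²(Δφ/2)+cosφ1·cosφ2·sin²(Δλ/2)=0.4932458458; c=2·atan2(√a, √(1-a))=1.557287608; dist=6371·c=9921.479 ≈ 9921.5 km; running total=9921.5 km
Leg 1 bearing: y=sinΔλ·cosφ2=0.94662208, x=cosφ1·sinφ2-sinφ1·cosφ2·cosΔλ=0.32206236; θ=atan2(y, x)=71.2105° ≈ 71.2°
Leg 2: φ1=0.3274761, φ2=-0.9252008, Δφ=-1.2526769, Δλ=-1.8580513 rad; a=sin²(Δφ/2)+cosφ1·cosφ2·sin²(Δλ/2)=0.7091631999; c=2·atan2(√a, √(1-a))=2.002398294; dist=6371·c=12757.280 ≈ 12757.3 km; running total=22678.8 km
Leg 2 bearing: y=sinΔλ·cosφ2=-0.57702075, x=cosφ1·sinφ2-sinφ1·cosφ2·cosΔλ=-0.70146281; θ=atan2(y, x)=-140.5594° <0 so +360° → 219.4406° ≈ 219.4°
Leg 3: φ1=-0.9252008, φ2=-0.6439235, Δφ=0.2812773, Δλ=2.8921642 rad; a=sin²(Δφ/2)+cosφ1·cosφ2·sin²(Δλ/2)=0.4933905255; c=2·atan2(√a, √(1-a))=1.557576993; dist=6371·c=9923.323 ≈ 9923.3 km; running total=32602.1 km
Leg 3 bearing: y=sinΔλ·cosφ2=0.19741756, x=cosφ1·sinφ2-sinφ1·cosφ2·cosΔλ=-0.98023036; θ=atan2(y, x)=168.6130° ≈ 168.6°
Leg 4: φ1=-0.6439235, φ2=-0.0895110, Δφ=0.5544126, Δλ=-3.3859789 rad; a=sin²(Δφ/2)+cosφ1·cosφ2·sin²(Δλ/2)=0.8596055725; c=2·atan2(√a, √(1-a))=2.373462594; dist=6371·c=15121.330 ≈ 15121.3 km; running total=47723.4 km
Leg 4 bearing: y=sinΔλ·cosφ2=0.24099217, x=cosφ1·sinφ2-sinφ1·cosφ2·cosΔλ=-0.65165796; θ=atan2(y, x)=159.7049° ≈ 159.7°

Leg 1: dist=9921.5 km, bearing=71.2°
Leg 2: dist=12757.3 km, bearing=219.4°
Leg 3: dist=9923.3 km, bearing=168.6°
Leg 4: dist=15121.3 km, bearing=159.7°
Total: 47723.4 km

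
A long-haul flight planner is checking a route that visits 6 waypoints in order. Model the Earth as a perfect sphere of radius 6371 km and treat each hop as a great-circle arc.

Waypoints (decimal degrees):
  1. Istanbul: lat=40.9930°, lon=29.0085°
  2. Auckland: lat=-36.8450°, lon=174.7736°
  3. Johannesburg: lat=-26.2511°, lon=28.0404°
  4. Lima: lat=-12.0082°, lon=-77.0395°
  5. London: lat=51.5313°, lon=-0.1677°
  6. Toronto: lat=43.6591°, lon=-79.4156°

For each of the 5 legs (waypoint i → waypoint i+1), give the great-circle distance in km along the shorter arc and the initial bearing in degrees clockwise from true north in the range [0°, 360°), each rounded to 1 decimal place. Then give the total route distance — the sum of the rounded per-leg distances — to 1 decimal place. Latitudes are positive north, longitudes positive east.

Leg 1: φ1=0.7154628, φ2=-0.6430666, Δφ=-1.3585294, Δλ=2.5440809 rad; a=sin²(Δφ/2)+cosφ1·cosφ2·sin²(Δλ/2)=0.9463626865; c=2·atan2(√a, √(1-a))=2.674154027; dist=6371·c=17037.035 ≈ 17037.0 km; running total=17037.0 km
Leg 1 bearing: y=sinΔλ·cosφ2=0.45021629, x=cosφ1·sinφ2-sinφ1·cosφ2·cosΔλ=-0.01861987; θ=atan2(y, x)=92.3683° ≈ 92.4°
Leg 2: φ1=-0.6430666, φ2=-0.4581681, Δφ=0.1848984, Δλ=-2.5609775 rad; a=sin²(Δφ/2)+cosφ1·cosφ2·sin²(Δλ/2)=0.6674392257; c=2·atan2(√a, √(1-a))=1.912272557; dist=6371·c=12183.088 ≈ 12183.1 km; running total=29220.1 km
Leg 2 bearing: y=sinΔλ·cosφ2=-0.49196450, x=cosφ1·sinφ2-sinφ1·cosφ2·cosΔλ=-0.80363384; θ=atan2(y, x)=-148.5261° <0 so +360° → 211.4739° ≈ 211.5°
Leg 3: φ1=-0.4581681, φ2=-0.2095826, Δφ=0.2485855, Δλ=-1.8339902 rad; a=sin²(Δφ/2)+cosφ1·cosφ2·sin²(Δλ/2)=0.5681025366; c=2·atan2(√a, √(1-a))=1.707426097; dist=6371·c=10878.012 ≈ 10878.0 km; running total=40098.1 km
Leg 3 bearing: y=sinΔλ·cosφ2=-0.94443533, x=cosφ1·sinφ2-sinφ1·cosφ2·cosΔλ=-0.29914894; θ=atan2(y, x)=-107.5755° <0 so +360° → 252.4245° ≈ 252.4°
Leg 4: φ1=-0.2095826, φ2=0.8993909, Δφ=1.1089735, Δλ=1.3416660 rad; a=sin²(Δφ/2)+cosφ1·cosφ2·sin²(Δλ/2)=0.5123452397; c=2·atan2(√a, √(1-a))=1.595489315; dist=6371·c=10164.862 ≈ 10164.9 km; running total=50263.0 km
Leg 4 bearing: y=sinΔλ·cosφ2=0.60582833, x=cosφ1·sinφ2-sinφ1·cosφ2·cosΔλ=0.79521218; θ=atan2(y, x)=37.3018° ≈ 37.3°
Leg 5: φ1=0.8993909, φ2=0.7619950, Δφ=-0.1373958, Δλ=-1.3831368 rad; a=sin²(Δφ/2)+cosφ1·cosφ2·sin²(Δλ/2)=0.1877584068; c=2·atan2(√a, √(1-a))=0.896326670; dist=6371·c=5710.497 ≈ 5710.5 km; running total=55973.5 km
Leg 5 bearing: y=sinΔλ·cosφ2=-0.71075876, x=cosφ1·sinφ2-sinφ1·cosφ2·cosΔλ=0.32379429; θ=atan2(y, x)=-65.5078° <0 so +360° → 294.4922° ≈ 294.5°

Leg 1: dist=17037.0 km, bearing=92.4°
Leg 2: dist=12183.1 km, bearing=211.5°
Leg 3: dist=10878.0 km, bearing=252.4°
Leg 4: dist=10164.9 km, bearing=37.3°
Leg 5: dist=5710.5 km, bearing=294.5°
Total: 55973.5 km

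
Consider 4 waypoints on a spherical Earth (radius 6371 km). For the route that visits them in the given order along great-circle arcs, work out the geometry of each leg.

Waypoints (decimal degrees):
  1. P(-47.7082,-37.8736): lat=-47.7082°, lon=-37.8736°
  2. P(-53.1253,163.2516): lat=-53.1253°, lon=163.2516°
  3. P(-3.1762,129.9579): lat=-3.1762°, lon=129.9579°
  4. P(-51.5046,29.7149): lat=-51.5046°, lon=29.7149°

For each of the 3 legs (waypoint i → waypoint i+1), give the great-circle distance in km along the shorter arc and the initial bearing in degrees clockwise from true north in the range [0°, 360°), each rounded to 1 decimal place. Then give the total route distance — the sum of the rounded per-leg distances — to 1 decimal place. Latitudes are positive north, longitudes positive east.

Leg 1: dist=8626.4 km, bearing=192.8°
Leg 2: dist=6334.4 km, bearing=319.2°
Leg 3: dist=10435.7 km, bearing=217.9°
Total: 25396.5 km

Leg 1: φ1=-0.8326652, φ2=-0.9272114, Δφ=-0.0945462, Δλ=3.5102969 rad; a=sin²(Δφ/2)+cosφ1·cosφ2·sin²(Δλ/2)=0.3924538928; c=2·atan2(√a, √(1-a))=1.354010073; dist=6371·c=8626.398 ≈ 8626.4 km; running total=8626.4 km
Leg 1 bearing: y=sinΔλ·cosφ2=-0.21626843, x=cosφ1·sinφ2-sinφ1·cosφ2·cosΔλ=-0.95234621; θ=atan2(y, x)=-167.2057° <0 so +360° → 192.7943° ≈ 192.8°
Leg 2: φ1=-0.9272114, φ2=-0.0554351, Δφ=0.8717763, Δλ=-0.5810847 rad; a=sin²(Δφ/2)+cosφ1·cosφ2·sin²(Δλ/2)=0.2274355937; c=2·atan2(√a, √(1-a))=0.994253570; dist=6371·c=6334.389 ≈ 6334.4 km; running total=14960.8 km
Leg 2 bearing: y=sinΔλ·cosφ2=-0.54808768, x=cosφ1·sinφ2-sinφ1·cosφ2·cosΔλ=0.63437723; θ=atan2(y, x)=-40.8263° <0 so +360° → 319.1737° ≈ 319.2°
Leg 3: φ1=-0.0554351, φ2=-0.8989248, Δφ=-0.8434897, Δλ=-1.7495704 rad; a=sin²(Δφ/2)+cosφ1·cosφ2·sin²(Δλ/2)=0.5335759332; c=2·atan2(√a, √(1-a))=1.637998765; dist=6371·c=10435.690 ≈ 10435.7 km; running total=25396.5 km
Leg 3 bearing: y=sinΔλ·cosφ2=-0.61253143, x=cosφ1·sinφ2-sinφ1·cosφ2·cosΔλ=-0.78758864; θ=atan2(y, x)=-142.1267° <0 so +360° → 217.8733° ≈ 217.9°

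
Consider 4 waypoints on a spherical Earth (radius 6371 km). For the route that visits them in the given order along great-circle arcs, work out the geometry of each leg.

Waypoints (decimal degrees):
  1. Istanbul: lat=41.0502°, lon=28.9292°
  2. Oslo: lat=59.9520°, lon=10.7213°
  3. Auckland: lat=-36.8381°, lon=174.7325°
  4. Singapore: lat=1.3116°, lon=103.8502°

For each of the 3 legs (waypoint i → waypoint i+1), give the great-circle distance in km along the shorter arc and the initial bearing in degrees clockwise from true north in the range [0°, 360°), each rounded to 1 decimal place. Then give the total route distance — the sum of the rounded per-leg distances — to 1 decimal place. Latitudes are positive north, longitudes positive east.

Leg 1: φ1=0.7164611, φ2=1.0463598, Δφ=0.3298986, Δλ=-0.3177878 rad; a=sin²(Δφ/2)+cosφ1·cosφ2·sin²(Δλ/2)=0.0364161747; c=2·atan2(√a, √(1-a))=0.384015689; dist=6371·c=2446.564 ≈ 2446.6 km; running total=2446.6 km
Leg 1 bearing: y=sinΔλ·cosφ2=-0.15645959, x=cosφ1·sinφ2-sinφ1·cosφ2·cosΔλ=0.34041231; θ=atan2(y, x)=-24.6844° <0 so +360° → 335.3156° ≈ 335.3°
Leg 2: φ1=1.0463598, φ2=-0.6429461, Δφ=-1.6893059, Δλ=2.8625355 rad; a=sin²(Δφ/2)+cosφ1·cosφ2·sin²(Δλ/2)=0.9521118085; c=2·atan2(√a, √(1-a))=2.700354560; dist=6371·c=17203.959 ≈ 17204.0 km; running total=19650.6 km
Leg 2 bearing: y=sinΔλ·cosφ2=0.22045124, x=cosφ1·sinφ2-sinφ1·cosφ2·cosΔλ=0.36576071; θ=atan2(y, x)=31.0782° ≈ 31.1°
Leg 3: φ1=-0.6429461, φ2=0.0228917, Δφ=0.6658379, Δλ=-1.2371295 rad; a=sin²(Δφ/2)+cosφ1·cosφ2·sin²(Δλ/2)=0.3758377497; c=2·atan2(√a, √(1-a))=1.319846134; dist=6371·c=8408.740 ≈ 8408.7 km; running total=28059.3 km
Leg 3 bearing: y=sinΔλ·cosφ2=-0.94460023, x=cosφ1·sinφ2-sinφ1·cosφ2·cosΔλ=0.21462841; θ=atan2(y, x)=-77.1988° <0 so +360° → 282.8012° ≈ 282.8°

Leg 1: dist=2446.6 km, bearing=335.3°
Leg 2: dist=17204.0 km, bearing=31.1°
Leg 3: dist=8408.7 km, bearing=282.8°
Total: 28059.3 km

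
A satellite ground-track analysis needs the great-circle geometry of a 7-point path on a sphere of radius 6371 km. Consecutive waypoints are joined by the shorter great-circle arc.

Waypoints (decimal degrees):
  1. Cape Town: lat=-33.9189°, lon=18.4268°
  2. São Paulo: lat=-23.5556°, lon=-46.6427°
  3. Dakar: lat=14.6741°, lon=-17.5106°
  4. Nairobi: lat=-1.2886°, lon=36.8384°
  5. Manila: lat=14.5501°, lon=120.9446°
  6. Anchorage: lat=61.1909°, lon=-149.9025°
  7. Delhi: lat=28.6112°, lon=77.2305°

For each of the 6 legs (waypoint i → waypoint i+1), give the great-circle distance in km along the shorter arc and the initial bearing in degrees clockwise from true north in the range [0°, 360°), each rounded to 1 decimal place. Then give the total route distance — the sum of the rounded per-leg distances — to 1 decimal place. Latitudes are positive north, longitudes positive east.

Leg 1: φ1=-0.5919965, φ2=-0.4111228, Δφ=0.1808737, Δλ=-1.1356770 rad; a=sin²(Δφ/2)+cosφ1·cosφ2·sin²(Δλ/2)=0.2281764301; c=2·atan2(√a, √(1-a))=0.996019920; dist=6371·c=6345.643 ≈ 6345.6 km; running total=6345.6 km
Leg 1 bearing: y=sinΔλ·cosφ2=-0.83125691, x=cosφ1·sinφ2-sinφ1·cosφ2·cosΔλ=-0.11601610; θ=atan2(y, x)=-97.9453° <0 so +360° → 262.0547° ≈ 262.1°
Leg 2: φ1=-0.4111228, φ2=0.2561114, Δφ=0.6672341, Δλ=0.5084511 rad; a=sin²(Δφ/2)+cosφ1·cosφ2·sin²(Δλ/2)=0.1633204484; c=2·atan2(√a, √(1-a))=0.832053355; dist=6371·c=5301.012 ≈ 5301.0 km; running total=11646.6 km
Leg 2 bearing: y=sinΔλ·cosφ2=0.47094576, x=cosφ1·sinφ2-sinφ1·cosφ2·cosΔλ=0.56991018; θ=atan2(y, x)=39.5687° ≈ 39.6°
Leg 3: φ1=0.2561114, φ2=-0.0224903, Δφ=-0.2786017, Δλ=0.9485690 rad; a=sin²(Δφ/2)+cosφ1·cosφ2·sin²(Δλ/2)=0.2210019767; c=2·atan2(√a, √(1-a))=0.978827350; dist=6371·c=6236.109 ≈ 6236.1 km; running total=17882.7 km
Leg 3 bearing: y=sinΔλ·cosφ2=0.81237678, x=cosφ1·sinφ2-sinφ1·cosφ2·cosΔλ=-0.16936463; θ=atan2(y, x)=101.7764° ≈ 101.8°
Leg 4: φ1=-0.0224903, φ2=0.2539472, Δφ=0.2764375, Δλ=1.4679301 rad; a=sin²(Δφ/2)+cosφ1·cosφ2·sin²(Δλ/2)=0.4531415990; c=2·atan2(√a, √(1-a))=1.476941796; dist=6371·c=9409.596 ≈ 9409.6 km; running total=27292.3 km
Leg 4 bearing: y=sinΔλ·cosφ2=0.96281180, x=cosφ1·sinφ2-sinφ1·cosφ2·cosΔλ=0.25339809; θ=atan2(y, x)=75.2550° ≈ 75.3°
Leg 5: φ1=0.2539472, φ2=1.0679827, Δφ=0.8140355, Δλ=-4.7271737 rad; a=sin²(Δφ/2)+cosφ1·cosφ2·sin²(Δλ/2)=0.3864859557; c=2·atan2(√a, √(1-a))=1.341771329; dist=6371·c=8548.425 ≈ 8548.4 km; running total=35840.7 km
Leg 5 bearing: y=sinΔλ·cosφ2=0.48184018, x=cosφ1·sinφ2-sinφ1·cosφ2·cosΔλ=0.84633816; θ=atan2(y, x)=29.6539° ≈ 29.7°
Leg 6: φ1=1.0679827, φ2=0.4993596, Δφ=-0.5686230, Δλ=3.9642187 rad; a=sin²(Δφ/2)+cosφ1·cosφ2·sin²(Δλ/2)=0.4341024336; c=2·atan2(√a, √(1-a))=1.438616635; dist=6371·c=9165.427 ≈ 9165.4 km; running total=45006.1 km
Leg 6 bearing: y=sinΔλ·cosφ2=-0.64343572, x=cosφ1·sinφ2-sinφ1·cosφ2·cosΔλ=0.75406931; θ=atan2(y, x)=-40.4736° <0 so +360° → 319.5264° ≈ 319.5°

Leg 1: dist=6345.6 km, bearing=262.1°
Leg 2: dist=5301.0 km, bearing=39.6°
Leg 3: dist=6236.1 km, bearing=101.8°
Leg 4: dist=9409.6 km, bearing=75.3°
Leg 5: dist=8548.4 km, bearing=29.7°
Leg 6: dist=9165.4 km, bearing=319.5°
Total: 45006.1 km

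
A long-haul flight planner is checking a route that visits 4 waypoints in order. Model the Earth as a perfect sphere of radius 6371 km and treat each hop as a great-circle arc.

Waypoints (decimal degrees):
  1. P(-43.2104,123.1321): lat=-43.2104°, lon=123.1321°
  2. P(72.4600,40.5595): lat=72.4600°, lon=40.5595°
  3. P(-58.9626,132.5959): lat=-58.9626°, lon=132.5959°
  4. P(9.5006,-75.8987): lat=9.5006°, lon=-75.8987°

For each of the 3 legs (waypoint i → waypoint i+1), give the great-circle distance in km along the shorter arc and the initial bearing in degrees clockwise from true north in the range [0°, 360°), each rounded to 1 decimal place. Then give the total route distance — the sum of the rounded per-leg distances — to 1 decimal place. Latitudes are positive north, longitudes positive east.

Leg 1: dist=14304.3 km, bearing=337.5°
Leg 2: dist=16160.8 km, bearing=115.0°
Leg 3: dist=14015.0 km, bearing=144.4°
Total: 44480.1 km

Leg 1: φ1=-0.7541638, φ2=1.2646656, Δφ=2.0188293, Δλ=-1.4411637 rad; a=sin²(Δφ/2)+cosφ1·cosφ2·sin²(Δλ/2)=0.8122259846; c=2·atan2(√a, √(1-a))=2.245226015; dist=6371·c=14304.335 ≈ 14304.3 km; running total=14304.3 km
Leg 1 bearing: y=sinΔλ·cosφ2=-0.29884288, x=cosφ1·sinφ2-sinφ1·cosφ2·cosΔλ=0.72163195; θ=atan2(y, x)=-22.4955° <0 so +360° → 337.5045° ≈ 337.5°
Leg 2: φ1=1.2646656, φ2=-1.0290915, Δφ=-2.2937571, Δλ=1.6063382 rad; a=sin²(Δφ/2)+cosφ1·cosφ2·sin²(Δλ/2)=0.9112578326; c=2·atan2(√a, √(1-a))=2.536616508; dist=6371·c=16160.784 ≈ 16160.8 km; running total=30465.1 km
Leg 2 bearing: y=sinΔλ·cosφ2=0.51527186, x=cosφ1·sinφ2-sinφ1·cosφ2·cosΔλ=-0.24075484; θ=atan2(y, x)=115.0438° ≈ 115.0°
Leg 3: φ1=-1.0290915, φ2=0.1658168, Δφ=1.1949083, Δλ=-3.6389172 rad; a=sin²(Δφ/2)+cosφ1·cosφ2·sin²(Δλ/2)=0.7941752532; c=2·atan2(√a, √(1-a))=2.199813728; dist=6371·c=14015.013 ≈ 14015.0 km; running total=44480.1 km
Leg 3 bearing: y=sinΔλ·cosφ2=0.47053230, x=cosφ1·sinφ2-sinφ1·cosφ2·cosΔλ=-0.65760401; θ=atan2(y, x)=144.4153° ≈ 144.4°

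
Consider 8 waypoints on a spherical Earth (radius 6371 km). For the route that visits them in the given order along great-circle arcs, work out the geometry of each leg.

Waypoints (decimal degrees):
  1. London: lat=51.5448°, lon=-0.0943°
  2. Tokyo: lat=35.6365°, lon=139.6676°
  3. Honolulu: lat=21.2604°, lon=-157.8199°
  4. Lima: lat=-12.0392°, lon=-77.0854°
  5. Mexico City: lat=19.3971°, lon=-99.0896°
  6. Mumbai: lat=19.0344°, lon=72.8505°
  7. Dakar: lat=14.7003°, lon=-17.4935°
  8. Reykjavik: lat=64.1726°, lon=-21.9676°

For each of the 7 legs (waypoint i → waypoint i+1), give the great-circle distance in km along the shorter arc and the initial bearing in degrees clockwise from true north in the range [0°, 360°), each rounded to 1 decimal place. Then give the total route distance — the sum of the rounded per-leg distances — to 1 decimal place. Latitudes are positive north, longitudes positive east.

Leg 1: φ1=0.8996265, φ2=0.6219743, Δφ=-0.2776522, Δλ=2.4393053 rad; a=sin²(Δφ/2)+cosφ1·cosφ2·sin²(Δλ/2)=0.4647860525; c=2·atan2(√a, √(1-a))=1.500310080; dist=6371·c=9558.476 ≈ 9558.5 km; running total=9558.5 km
Leg 1 bearing: y=sinΔλ·cosφ2=0.52499534, x=cosφ1·sinφ2-sinφ1·cosφ2·cosΔλ=0.84818618; θ=atan2(y, x)=31.7559° ≈ 31.8°
Leg 2: φ1=0.6219743, φ2=0.3710640, Δφ=-0.2509103, Δλ=-5.1921364 rad; a=sin²(Δφ/2)+cosφ1·cosφ2·sin²(Δλ/2)=0.2195702719; c=2·atan2(√a, √(1-a))=0.975372789; dist=6371·c=6214.100 ≈ 6214.1 km; running total=15772.6 km
Leg 2 bearing: y=sinΔλ·cosφ2=0.82673657, x=cosφ1·sinφ2-sinφ1·cosφ2·cosΔλ=0.04408302; θ=atan2(y, x)=86.9478° ≈ 86.9°
Leg 3: φ1=0.3710640, φ2=-0.2101237, Δφ=-0.5811877, Δλ=1.4090828 rad; a=sin²(Δφ/2)+cosφ1·cosφ2·sin²(Δλ/2)=0.4644408497; c=2·atan2(√a, √(1-a))=1.499617939; dist=6371·c=9554.066 ≈ 9554.1 km; running total=25326.7 km
Leg 3 bearing: y=sinΔλ·cosφ2=0.96524494, x=cosφ1·sinφ2-sinφ1·cosφ2·cosΔλ=-0.25148438; θ=atan2(y, x)=104.6032° ≈ 104.6°
Leg 4: φ1=-0.2101237, φ2=0.3385433, Δφ=0.5486669, Δλ=-0.3840457 rad; a=sin²(Δφ/2)+cosφ1·cosφ2·sin²(Δλ/2)=0.1069885915; c=2·atan2(√a, √(1-a))=0.666447421; dist=6371·c=4245.937 ≈ 4245.9 km; running total=29572.6 km
Leg 4 bearing: y=sinΔλ·cosφ2=-0.35340783, x=cosφ1·sinφ2-sinφ1·cosφ2·cosΔλ=0.50721892; θ=atan2(y, x)=-34.8671° <0 so +360° → 325.1329° ≈ 325.1°
Leg 5: φ1=0.3385433, φ2=0.3322130, Δφ=-0.0063303, Δλ=3.0009209 rad; a=sin²(Δφ/2)+cosφ1·cosφ2·sin²(Δλ/2)=0.8872719975; c=2·atan2(√a, √(1-a))=2.456790169; dist=6371·c=15652.210 ≈ 15652.2 km; running total=45224.8 km
Leg 5 bearing: y=sinΔλ·cosφ2=0.13254212, x=cosφ1·sinφ2-sinφ1·cosφ2·cosΔλ=0.61847731; θ=atan2(y, x)=12.0958° ≈ 12.1°
Leg 6: φ1=0.3322130, φ2=0.2565686, Δφ=-0.0756443, Δλ=-1.5768003 rad; a=sin²(Δφ/2)+cosφ1·cosφ2·sin²(Δλ/2)=0.4613643206; c=2·atan2(√a, √(1-a))=1.493447864; dist=6371·c=9514.756 ≈ 9514.8 km; running total=54739.6 km
Leg 6 bearing: y=sinΔλ·cosφ2=-0.96724899, x=cosφ1·sinφ2-sinφ1·cosφ2·cosΔλ=0.24178198; θ=atan2(y, x)=-75.9654° <0 so +360° → 284.0346° ≈ 284.0°
Leg 7: φ1=0.2565686, φ2=1.1200232, Δφ=0.8634545, Δλ=-0.0780878 rad; a=sin²(Δφ/2)+cosφ1·cosφ2·sin²(Δλ/2)=0.1757342700; c=2·atan2(√a, √(1-a))=0.865142754; dist=6371·c=5511.824 ≈ 5511.8 km; running total=60251.4 km
Leg 7 bearing: y=sinΔλ·cosφ2=-0.03398528, x=cosφ1·sinφ2-sinφ1·cosφ2·cosΔλ=0.76042879; θ=atan2(y, x)=-2.5590° <0 so +360° → 357.4410° ≈ 357.4°

Leg 1: dist=9558.5 km, bearing=31.8°
Leg 2: dist=6214.1 km, bearing=86.9°
Leg 3: dist=9554.1 km, bearing=104.6°
Leg 4: dist=4245.9 km, bearing=325.1°
Leg 5: dist=15652.2 km, bearing=12.1°
Leg 6: dist=9514.8 km, bearing=284.0°
Leg 7: dist=5511.8 km, bearing=357.4°
Total: 60251.4 km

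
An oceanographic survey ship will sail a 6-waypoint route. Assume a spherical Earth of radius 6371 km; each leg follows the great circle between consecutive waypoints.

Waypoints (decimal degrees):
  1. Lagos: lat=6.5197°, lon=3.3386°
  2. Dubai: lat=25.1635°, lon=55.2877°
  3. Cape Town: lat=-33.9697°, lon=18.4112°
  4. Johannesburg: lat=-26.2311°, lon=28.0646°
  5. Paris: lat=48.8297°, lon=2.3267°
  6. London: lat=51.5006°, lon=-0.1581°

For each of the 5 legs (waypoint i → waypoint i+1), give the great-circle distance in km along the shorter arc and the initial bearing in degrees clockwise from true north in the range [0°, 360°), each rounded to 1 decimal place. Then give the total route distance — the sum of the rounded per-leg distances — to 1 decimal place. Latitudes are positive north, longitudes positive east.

Leg 1: dist=5887.6 km, bearing=63.3°
Leg 2: dist=7641.7 km, bearing=212.3°
Leg 3: dist=1264.8 km, bearing=49.7°
Leg 4: dist=8729.8 km, bearing=343.0°
Leg 5: dist=345.7 km, bearing=330.2°
Total: 23869.6 km

Leg 1: φ1=0.1137902, φ2=0.4391859, Δφ=0.3253957, Δλ=0.9066828 rad; a=sin²(Δφ/2)+cosφ1·cosφ2·sin²(Δλ/2)=0.1987303965; c=2·atan2(√a, √(1-a))=0.924117417; dist=6371·c=5887.552 ≈ 5887.6 km; running total=5887.6 km
Leg 1 bearing: y=sinΔλ·cosφ2=0.71273173, x=cosφ1·sinφ2-sinφ1·cosφ2·cosΔλ=0.35910999; θ=atan2(y, x)=63.2587° ≈ 63.3°
Leg 2: φ1=0.4391859, φ2=-0.5928831, Δφ=-1.0320690, Δλ=-0.6436163 rad; a=sin²(Δφ/2)+cosφ1·cosφ2·sin²(Δλ/2)=0.3185667598; c=2·atan2(√a, √(1-a))=1.199454122; dist=6371·c=7641.722 ≈ 7641.7 km; running total=13529.3 km
Leg 2 bearing: y=sinΔλ·cosφ2=-0.49767636, x=cosφ1·sinφ2-sinφ1·cosφ2·cosΔλ=-0.78781099; θ=atan2(y, x)=-147.7186° <0 so +360° → 212.2814° ≈ 212.3°
Leg 3: φ1=-0.5928831, φ2=-0.4578191, Δφ=0.1350640, Δλ=0.1684836 rad; a=sin²(Δφ/2)+cosφ1·cosφ2·sin²(Δλ/2)=0.0098205840; c=2·atan2(√a, √(1-a))=0.198523565; dist=6371·c=1264.794 ≈ 1264.8 km; running total=14794.1 km
Leg 3 bearing: y=sinΔλ·cosφ2=0.15041892, x=cosφ1·sinφ2-sinφ1·cosφ2·cosΔλ=0.12755669; θ=atan2(y, x)=49.7017° ≈ 49.7°
Leg 4: φ1=-0.4578191, φ2=0.8522390, Δφ=1.3100581, Δλ=-0.4492111 rad; a=sin²(Δφ/2)+cosφ1·cosφ2·sin²(Δλ/2)=0.4003951483; c=2·atan2(√a, √(1-a))=1.370244933; dist=6371·c=8729.830 ≈ 8729.8 km; running total=23523.9 km
Leg 4 bearing: y=sinΔλ·cosφ2=-0.28586981, x=cosφ1·sinφ2-sinφ1·cosφ2·cosΔλ=0.93733342; θ=atan2(y, x)=-16.9608° <0 so +360° → 343.0392° ≈ 343.0°
Leg 5: φ1=0.8522390, φ2=0.8988550, Δφ=0.0466160, Δλ=-0.0433679 rad; a=sin²(Δφ/2)+cosφ1·cosφ2·sin²(Δλ/2)=0.0007358179; c=2·atan2(√a, √(1-a))=0.054258584; dist=6371·c=345.681 ≈ 345.7 km; running total=23869.6 km
Leg 5 bearing: y=sinΔλ·cosφ2=-0.02698836, x=cosφ1·sinφ2-sinφ1·cosφ2·cosΔλ=0.04703971; θ=atan2(y, x)=-29.8444° <0 so +360° → 330.1556° ≈ 330.2°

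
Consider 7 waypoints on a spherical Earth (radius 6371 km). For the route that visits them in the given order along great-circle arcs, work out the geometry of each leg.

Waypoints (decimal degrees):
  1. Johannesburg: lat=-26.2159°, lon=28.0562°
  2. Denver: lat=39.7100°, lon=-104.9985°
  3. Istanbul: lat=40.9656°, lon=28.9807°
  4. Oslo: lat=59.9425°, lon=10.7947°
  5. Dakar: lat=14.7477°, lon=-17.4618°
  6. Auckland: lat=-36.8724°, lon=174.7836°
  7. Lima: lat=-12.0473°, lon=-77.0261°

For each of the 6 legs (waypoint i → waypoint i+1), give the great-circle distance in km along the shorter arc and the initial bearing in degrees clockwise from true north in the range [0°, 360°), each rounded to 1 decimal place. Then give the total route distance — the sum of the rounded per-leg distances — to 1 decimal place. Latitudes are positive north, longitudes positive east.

Leg 1: φ1=-0.4575538, φ2=0.6930702, Δφ=1.1506240, Δλ=-2.3222426 rad; a=sin²(Δφ/2)+cosφ1·cosφ2·sin²(Δλ/2)=0.8767024612; c=2·atan2(√a, √(1-a))=2.424021300; dist=6371·c=15443.440 ≈ 15443.4 km; running total=15443.4 km
Leg 1 bearing: y=sinΔλ·cosφ2=-0.56212053, x=cosφ1·sinφ2-sinφ1·cosφ2·cosΔλ=0.34117669; θ=atan2(y, x)=-58.7445° <0 so +360° → 301.2555° ≈ 301.3°
Leg 2: φ1=0.6930702, φ2=0.7149846, Δφ=0.0219144, Δλ=2.3383782 rad; a=sin²(Δφ/2)+cosφ1·cosφ2·sin²(Δλ/2)=0.4922509221; c=2·atan2(√a, √(1-a))=1.555297551; dist=6371·c=9908.801 ≈ 9908.8 km; running total=25352.2 km
Leg 2 bearing: y=sinΔλ·cosφ2=0.54336627, x=cosφ1·sinφ2-sinφ1·cosφ2·cosΔλ=0.83935267; θ=atan2(y, x)=32.9175° ≈ 32.9°
Leg 3: φ1=0.7149846, φ2=1.0461940, Δφ=0.3312094, Δλ=-0.3174056 rad; a=sin²(Δφ/2)+cosφ1·cosφ2·sin²(Δλ/2)=0.0366211730; c=2·atan2(√a, √(1-a))=0.385108567; dist=6371·c=2453.527 ≈ 2453.5 km; running total=27805.7 km
Leg 3 bearing: y=sinΔλ·cosφ2=-0.15632257, x=cosφ1·sinφ2-sinφ1·cosφ2·cosΔλ=0.34158967; θ=atan2(y, x)=-24.5904° <0 so +360° → 335.4096° ≈ 335.4°
Leg 4: φ1=1.0461940, φ2=0.2573959, Δφ=-0.7887981, Δλ=-0.4931690 rad; a=sin²(Δφ/2)+cosφ1·cosφ2·sin²(Δλ/2)=0.1765100792; c=2·atan2(√a, √(1-a))=0.867179405; dist=6371·c=5524.800 ≈ 5524.8 km; running total=33330.5 km
Leg 4 bearing: y=sinΔλ·cosφ2=-0.45782334, x=cosφ1·sinφ2-sinφ1·cosφ2·cosΔλ=-0.60976625; θ=atan2(y, x)=-143.1001° <0 so +360° → 216.8999° ≈ 216.9°
Leg 5: φ1=0.2573959, φ2=-0.6435448, Δφ=-0.9009407, Δλ=3.3553152 rad; a=sin²(Δφ/2)+cosφ1·cosφ2·sin²(Δλ/2)=0.9543825349; c=2·atan2(√a, √(1-a))=2.711111510; dist=6371·c=17272.491 ≈ 17272.5 km; running total=50603.0 km
Leg 5 bearing: y=sinΔλ·cosφ2=-0.16967381, x=cosφ1·sinφ2-sinφ1·cosφ2·cosΔλ=-0.38125693; θ=atan2(y, x)=-156.0091° <0 so +360° → 203.9909° ≈ 204.0°
Leg 6: φ1=-0.6435448, φ2=-0.2102651, Δφ=0.4332797, Δλ=-4.3949084 rad; a=sin²(Δφ/2)+cosφ1·cosφ2·sin²(Δλ/2)=0.5594960768; c=2·atan2(√a, √(1-a))=1.690071089; dist=6371·c=10767.443 ≈ 10767.4 km; running total=61370.4 km
Leg 6 bearing: y=sinΔλ·cosφ2=0.92910121, x=cosφ1·sinφ2-sinφ1·cosφ2·cosΔλ=-0.35015968; θ=atan2(y, x)=110.6504° ≈ 110.7°

Leg 1: dist=15443.4 km, bearing=301.3°
Leg 2: dist=9908.8 km, bearing=32.9°
Leg 3: dist=2453.5 km, bearing=335.4°
Leg 4: dist=5524.8 km, bearing=216.9°
Leg 5: dist=17272.5 km, bearing=204.0°
Leg 6: dist=10767.4 km, bearing=110.7°
Total: 61370.4 km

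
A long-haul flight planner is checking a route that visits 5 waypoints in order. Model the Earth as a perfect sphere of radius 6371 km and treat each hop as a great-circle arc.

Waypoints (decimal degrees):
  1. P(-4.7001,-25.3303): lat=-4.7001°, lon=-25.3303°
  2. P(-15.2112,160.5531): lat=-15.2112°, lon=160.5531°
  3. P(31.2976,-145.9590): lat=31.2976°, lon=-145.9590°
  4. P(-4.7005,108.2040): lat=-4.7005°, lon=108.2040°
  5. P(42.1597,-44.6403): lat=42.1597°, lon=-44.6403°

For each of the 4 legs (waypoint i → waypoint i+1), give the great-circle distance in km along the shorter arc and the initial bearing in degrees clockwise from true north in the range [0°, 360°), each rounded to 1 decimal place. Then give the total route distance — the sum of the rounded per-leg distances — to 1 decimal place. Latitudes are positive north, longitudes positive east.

Leg 1: dist=17708.2 km, bearing=196.2°
Leg 2: dist=7700.2 km, bearing=47.3°
Leg 3: dist=11782.3 km, bearing=274.3°
Leg 4: dist=15058.7 km, bearing=331.2°
Total: 52249.4 km

Leg 1: φ1=-0.0820322, φ2=-0.2654855, Δφ=-0.1834533, Δλ=3.2442774 rad; a=sin²(Δφ/2)+cosφ1·cosφ2·sin²(Δλ/2)=0.9675775857; c=2·atan2(√a, √(1-a))=2.779493181; dist=6371·c=17708.151 ≈ 17708.2 km; running total=17708.2 km
Leg 1 bearing: y=sinΔλ·cosφ2=-0.09891313, x=cosφ1·sinφ2-sinφ1·cosφ2·cosΔλ=-0.34014850; θ=atan2(y, x)=-163.7859° <0 so +360° → 196.2141° ≈ 196.2°
Leg 2: φ1=-0.2654855, φ2=0.5462462, Δφ=0.8117317, Δλ=-5.3496453 rad; a=sin²(Δφ/2)+cosφ1·cosφ2·sin²(Δλ/2)=0.3228516693; c=2·atan2(√a, √(1-a))=1.208634494; dist=6371·c=7700.210 ≈ 7700.2 km; running total=25408.4 km
Leg 2 bearing: y=sinΔλ·cosφ2=0.68677273, x=cosφ1·sinφ2-sinφ1·cosφ2·cosΔλ=0.63467873; θ=atan2(y, x)=47.2575° ≈ 47.3°
Leg 3: φ1=0.5462462, φ2=-0.0820392, Δφ=-0.6282854, Δλ=4.4359812 rad; a=sin²(Δφ/2)+cosφ1·cosφ2·sin²(Δλ/2)=0.6374875022; c=2·atan2(√a, √(1-a))=1.849360031; dist=6371·c=11782.273 ≈ 11782.3 km; running total=37190.7 km
Leg 3 bearing: y=sinΔλ·cosφ2=-0.95880630, x=cosφ1·sinφ2-sinφ1·cosφ2·cosΔλ=0.07126870; θ=atan2(y, x)=-85.7490° <0 so +360° → 274.2510° ≈ 274.3°
Leg 4: φ1=-0.0820392, φ2=0.7358256, Δφ=0.8178648, Δλ=-2.6676363 rad; a=sin²(Δφ/2)+cosφ1·cosφ2·sin²(Δλ/2)=0.8561750777; c=2·atan2(√a, √(1-a))=2.363637509; dist=6371·c=15058.735 ≈ 15058.7 km; running total=52249.4 km
Leg 4 bearing: y=sinΔλ·cosφ2=-0.33832626, x=cosφ1·sinφ2-sinφ1·cosφ2·cosΔλ=0.61489235; θ=atan2(y, x)=-28.8205° <0 so +360° → 331.1795° ≈ 331.2°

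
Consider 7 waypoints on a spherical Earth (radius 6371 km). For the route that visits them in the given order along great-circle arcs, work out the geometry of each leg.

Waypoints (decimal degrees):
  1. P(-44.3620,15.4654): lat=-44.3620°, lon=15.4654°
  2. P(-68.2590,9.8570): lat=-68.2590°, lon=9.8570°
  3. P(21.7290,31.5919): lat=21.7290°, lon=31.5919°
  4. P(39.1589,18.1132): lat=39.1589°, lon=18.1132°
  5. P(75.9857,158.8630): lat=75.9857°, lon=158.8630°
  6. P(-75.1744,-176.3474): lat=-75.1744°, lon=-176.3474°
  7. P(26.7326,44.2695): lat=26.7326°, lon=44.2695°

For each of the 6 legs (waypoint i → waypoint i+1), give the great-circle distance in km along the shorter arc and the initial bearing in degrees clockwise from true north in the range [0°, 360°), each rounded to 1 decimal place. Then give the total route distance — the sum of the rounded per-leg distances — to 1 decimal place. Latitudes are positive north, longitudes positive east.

Leg 1: φ1=-0.7742630, φ2=-1.1913443, Δφ=-0.4170813, Δλ=-0.0978850 rad; a=sin²(Δφ/2)+cosφ1·cosφ2·sin²(Δλ/2)=0.0434962539; c=2·atan2(√a, √(1-a))=0.420199700; dist=6371·c=2677.092 ≈ 2677.1 km; running total=2677.1 km
Leg 1 bearing: y=sinΔλ·cosφ2=-0.03619988, x=cosφ1·sinφ2-sinφ1·cosφ2·cosΔλ=-0.40633347; θ=atan2(y, x)=-174.9090° <0 so +360° → 185.0910° ≈ 185.1°
Leg 2: φ1=-1.1913443, φ2=0.3792426, Δφ=1.5705869, Δλ=0.3793456 rad; a=sin²(Δφ/2)+cosφ1·cosφ2·sin²(Δλ/2)=0.5121265178; c=2·atan2(√a, √(1-a))=1.595051741; dist=6371·c=10162.075 ≈ 10162.1 km; running total=12839.2 km
Leg 2 bearing: y=sinΔλ·cosφ2=0.34400019, x=cosφ1·sinφ2-sinφ1·cosφ2·cosΔλ=0.93865631; θ=atan2(y, x)=20.1270° ≈ 20.1°
Leg 3: φ1=0.3792426, φ2=0.6834517, Δφ=0.3042091, Δλ=-0.2352477 rad; a=sin²(Δφ/2)+cosφ1·cosφ2·sin²(Δλ/2)=0.0328776982; c=2·atan2(√a, √(1-a))=0.364661308; dist=6371·c=2323.257 ≈ 2323.3 km; running total=15162.5 km
Leg 3 bearing: y=sinΔλ·cosφ2=-0.18073268, x=cosφ1·sinφ2-sinφ1·cosφ2·cosΔλ=0.30744547; θ=atan2(y, x)=-30.4493° <0 so +360° → 329.5507° ≈ 329.6°
Leg 4: φ1=0.6834517, φ2=1.3262006, Δφ=0.6427489, Δλ=2.4565474 rad; a=sin²(Δφ/2)+cosφ1·cosφ2·sin²(Δλ/2)=0.2663661555; c=2·atan2(√a, √(1-a))=1.084598526; dist=6371·c=6909.977 ≈ 6910.0 km; running total=22072.5 km
Leg 4 bearing: y=sinΔλ·cosφ2=0.15321914, x=cosφ1·sinφ2-sinφ1·cosφ2·cosΔλ=0.87073808; θ=atan2(y, x)=9.9799° ≈ 10.0°
Leg 5: φ1=1.3262006, φ2=-1.3120408, Δφ=-2.6382414, Δλ=-5.8505252 rad; a=sin²(Δφ/2)+cosφ1·cosφ2·sin²(Δλ/2)=0.9408403879; c=2·atan2(√a, √(1-a))=2.650208883; dist=6371·c=16884.481 ≈ 16884.5 km; running total=38957.0 km
Leg 5 bearing: y=sinΔλ·cosφ2=0.10728628, x=cosφ1·sinφ2-sinφ1·cosφ2·cosΔλ=-0.45948739; θ=atan2(y, x)=166.8574° ≈ 166.9°
Leg 6: φ1=-1.3120408, φ2=0.4665719, Δφ=1.7786127, Δλ=3.8504913 rad; a=sin²(Δφ/2)+cosφ1·cosφ2·sin²(Δλ/2)=0.8041616352; c=2·atan2(√a, √(1-a))=2.224742627; dist=6371·c=14173.835 ≈ 14173.8 km; running total=53130.8 km
Leg 6 bearing: y=sinΔλ·cosφ2=-0.58141659, x=cosφ1·sinφ2-sinφ1·cosφ2·cosΔλ=-0.54027543; θ=atan2(y, x)=-132.8995° <0 so +360° → 227.1005° ≈ 227.1°

Leg 1: dist=2677.1 km, bearing=185.1°
Leg 2: dist=10162.1 km, bearing=20.1°
Leg 3: dist=2323.3 km, bearing=329.6°
Leg 4: dist=6910.0 km, bearing=10.0°
Leg 5: dist=16884.5 km, bearing=166.9°
Leg 6: dist=14173.8 km, bearing=227.1°
Total: 53130.8 km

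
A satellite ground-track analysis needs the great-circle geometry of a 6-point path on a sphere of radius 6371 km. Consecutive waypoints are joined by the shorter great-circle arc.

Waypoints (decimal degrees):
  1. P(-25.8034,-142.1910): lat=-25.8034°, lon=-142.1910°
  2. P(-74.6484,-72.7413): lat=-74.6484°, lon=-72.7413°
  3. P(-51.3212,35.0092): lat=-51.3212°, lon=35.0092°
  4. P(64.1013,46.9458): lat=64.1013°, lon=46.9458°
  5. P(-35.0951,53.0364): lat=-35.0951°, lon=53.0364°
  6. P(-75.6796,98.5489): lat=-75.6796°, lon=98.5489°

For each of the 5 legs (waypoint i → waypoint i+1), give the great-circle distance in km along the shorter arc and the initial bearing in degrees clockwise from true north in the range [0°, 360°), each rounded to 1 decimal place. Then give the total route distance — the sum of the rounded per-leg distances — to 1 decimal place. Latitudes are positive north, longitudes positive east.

Leg 1: dist=6646.5 km, bearing=163.3°
Leg 2: dist=5046.3 km, bearing=123.3°
Leg 3: dist=12876.1 km, bearing=5.8°
Leg 4: dist=11043.2 km, bearing=175.0°
Leg 5: dist=5077.4 km, bearing=165.7°
Total: 40689.5 km

Leg 1: φ1=-0.4503543, φ2=-1.3028604, Δφ=-0.8525061, Δλ=1.2121259 rad; a=sin²(Δφ/2)+cosφ1·cosφ2·sin²(Δλ/2)=0.2482902770; c=2·atan2(√a, √(1-a))=1.043244594; dist=6371·c=6646.511 ≈ 6646.5 km; running total=6646.5 km
Leg 1 bearing: y=sinΔλ·cosφ2=0.24789462, x=cosφ1·sinφ2-sinφ1·cosφ2·cosΔλ=-0.82771802; θ=atan2(y, x)=163.3275° ≈ 163.3°
Leg 2: φ1=-1.3028604, φ2=-0.8957239, Δφ=0.4071364, Δλ=1.8806010 rad; a=sin²(Δφ/2)+cosφ1·cosφ2·sin²(Δλ/2)=0.1488171778; c=2·atan2(√a, √(1-a))=0.792080864; dist=6371·c=5046.347 ≈ 5046.3 km; running total=11692.8 km
Leg 2 bearing: y=sinΔλ·cosφ2=0.59520176, x=cosφ1·sinφ2-sinφ1·cosφ2·cosΔλ=-0.39040667; θ=atan2(y, x)=123.2618° ≈ 123.3°
Leg 3: φ1=-0.8957239, φ2=1.1187787, Δφ=2.0145027, Δλ=0.2083330 rad; a=sin²(Δφ/2)+cosφ1·cosφ2·sin²(Δλ/2)=0.7175961066; c=2·atan2(√a, √(1-a))=2.021048083; dist=6371·c=12876.097 ≈ 12876.1 km; running total=24568.9 km
Leg 3 bearing: y=sinΔλ·cosφ2=0.09033915, x=cosφ1·sinφ2-sinφ1·cosφ2·cosΔλ=0.89579382; θ=atan2(y, x)=5.7587° ≈ 5.8°
Leg 4: φ1=1.1187787, φ2=-0.6125250, Δφ=-1.7313038, Δλ=0.1063010 rad; a=sin²(Δφ/2)+cosφ1·cosφ2·sin²(Δλ/2)=0.5809182050; c=2·atan2(√a, √(1-a))=1.733347639; dist=6371·c=11043.158 ≈ 11043.2 km; running total=35612.1 km
Leg 4 bearing: y=sinΔλ·cosφ2=0.08681167, x=cosφ1·sinφ2-sinφ1·cosφ2·cosΔλ=-0.98299171; θ=atan2(y, x)=174.9531° ≈ 175.0°
Leg 5: φ1=-0.6125250, φ2=-1.3208582, Δφ=-0.7083332, Δλ=0.7943430 rad; a=sin²(Δφ/2)+cosφ1·cosφ2·sin²(Δλ/2)=0.1505565644; c=2·atan2(√a, √(1-a))=0.796956334; dist=6371·c=5077.409 ≈ 5077.4 km; running total=40689.5 km
Leg 5 bearing: y=sinΔλ·cosφ2=0.17645605, x=cosφ1·sinφ2-sinφ1·cosφ2·cosΔλ=-0.69312366; θ=atan2(y, x)=165.7170° ≈ 165.7°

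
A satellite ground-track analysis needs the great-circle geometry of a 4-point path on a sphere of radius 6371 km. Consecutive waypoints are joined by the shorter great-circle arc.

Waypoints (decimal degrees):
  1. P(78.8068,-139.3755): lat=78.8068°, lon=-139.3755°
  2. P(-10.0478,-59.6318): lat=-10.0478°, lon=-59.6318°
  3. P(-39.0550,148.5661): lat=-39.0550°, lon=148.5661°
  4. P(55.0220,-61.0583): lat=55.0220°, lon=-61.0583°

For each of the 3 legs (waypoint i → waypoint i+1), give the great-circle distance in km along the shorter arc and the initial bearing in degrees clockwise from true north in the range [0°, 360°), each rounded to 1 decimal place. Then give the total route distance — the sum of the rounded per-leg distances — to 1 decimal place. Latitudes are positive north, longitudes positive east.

Leg 1: dist=10883.9 km, bearing=102.0°
Leg 2: dist=13824.9 km, bearing=206.4°
Leg 3: dist=17189.2 km, bearing=41.3°
Total: 41898.0 km

Leg 1: φ1=1.3754381, φ2=-0.1753672, Δφ=-1.5508053, Δλ=1.3917901 rad; a=sin²(Δφ/2)+cosφ1·cosφ2·sin²(Δλ/2)=0.5685590278; c=2·atan2(√a, √(1-a))=1.708347727; dist=6371·c=10883.883 ≈ 10883.9 km; running total=10883.9 km
Leg 1 bearing: y=sinΔλ·cosφ2=0.96892874, x=cosφ1·sinφ2-sinφ1·cosφ2·cosΔλ=-0.20585366; θ=atan2(y, x)=101.9944° ≈ 102.0°
Leg 2: φ1=-0.1753672, φ2=-0.6816383, Δφ=-0.5062711, Δλ=3.6337389 rad; a=sin²(Δφ/2)+cosφ1·cosφ2·sin²(Δλ/2)=0.7819790095; c=2·atan2(√a, √(1-a))=2.169967257; dist=6371·c=13824.861 ≈ 13824.9 km; running total=24708.8 km
Leg 2 bearing: y=sinΔλ·cosφ2=-0.36693020, x=cosφ1·sinφ2-sinφ1·cosφ2·cosΔλ=-0.73980645; θ=atan2(y, x)=-153.6194° <0 so +360° → 206.3806° ≈ 206.4°
Leg 3: φ1=-0.6816383, φ2=0.9603151, Δφ=1.6419534, Δλ=-3.6586360 rad; a=sin²(Δφ/2)+cosφ1·cosφ2·sin²(Δλ/2)=0.9516153839; c=2·atan2(√a, √(1-a))=2.698035401; dist=6371·c=17189.184 ≈ 17189.2 km; running total=41898.0 km
Leg 3 bearing: y=sinΔλ·cosφ2=0.28337028, x=cosφ1·sinφ2-sinφ1·cosφ2·cosΔλ=0.32229717; θ=atan2(y, x)=41.3226° ≈ 41.3°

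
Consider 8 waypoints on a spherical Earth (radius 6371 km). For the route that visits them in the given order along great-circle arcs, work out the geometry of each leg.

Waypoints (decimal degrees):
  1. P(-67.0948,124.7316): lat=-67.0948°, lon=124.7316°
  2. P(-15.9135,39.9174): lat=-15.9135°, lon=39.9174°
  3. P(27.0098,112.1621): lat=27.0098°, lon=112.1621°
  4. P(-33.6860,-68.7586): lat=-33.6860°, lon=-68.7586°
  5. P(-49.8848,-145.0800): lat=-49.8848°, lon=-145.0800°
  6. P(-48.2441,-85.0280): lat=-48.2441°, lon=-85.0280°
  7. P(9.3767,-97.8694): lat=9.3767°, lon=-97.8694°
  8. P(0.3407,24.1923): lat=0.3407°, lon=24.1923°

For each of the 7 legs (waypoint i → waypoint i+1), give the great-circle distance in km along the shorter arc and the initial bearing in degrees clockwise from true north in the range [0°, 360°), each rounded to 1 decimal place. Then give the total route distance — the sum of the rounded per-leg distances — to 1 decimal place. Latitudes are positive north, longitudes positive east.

Leg 1: dist=8157.0 km, bearing=268.4°
Leg 2: dist=9133.5 km, bearing=58.9°
Leg 3: dist=19267.5 km, bearing=173.4°
Leg 4: dist=6290.1 km, bearing=228.6°
Leg 5: dist=4259.5 km, bearing=111.4°
Leg 6: dist=6530.4 km, bearing=345.1°
Leg 7: dist=13512.1 km, bearing=83.8°
Total: 67150.1 km

Leg 1: φ1=-1.1710252, φ2=-0.2777430, Δφ=0.8932822, Δλ=-1.4802870 rad; a=sin²(Δφ/2)+cosφ1·cosφ2·sin²(Δλ/2)=0.3568015293; c=2·atan2(√a, √(1-a))=1.280332200; dist=6371·c=8156.996 ≈ 8157.0 km; running total=8157.0 km
Leg 1 bearing: y=sinΔλ·cosφ2=-0.95774043, x=cosφ1·sinφ2-sinφ1·cosφ2·cosΔλ=-0.02664709; θ=atan2(y, x)=-91.5937° <0 so +360° → 268.4063° ≈ 268.4°
Leg 2: φ1=-0.2777430, φ2=0.4714099, Δφ=0.7491529, Δλ=1.2609079 rad; a=sin²(Δφ/2)+cosφ1·cosφ2·sin²(Δλ/2)=0.4316203657; c=2·atan2(√a, √(1-a))=1.433607126; dist=6371·c=9133.511 ≈ 9133.5 km; running total=17290.5 km
Leg 2 bearing: y=sinΔλ·cosφ2=0.84849178, x=cosφ1·sinφ2-sinφ1·cosφ2·cosΔλ=0.51123244; θ=atan2(y, x)=58.9302° ≈ 58.9°
Leg 3: φ1=0.4714099, φ2=-0.5879316, Δφ=-1.0593416, Δλ=-3.1576619 rad; a=sin²(Δφ/2)+cosφ1·cosφ2·sin²(Δλ/2)=0.9965616579; c=2·atan2(√a, √(1-a))=3.024250589; dist=6371·c=19267.501 ≈ 19267.5 km; running total=36558.0 km
Leg 3 bearing: y=sinΔλ·cosφ2=0.01337048, x=cosφ1·sinφ2-sinφ1·cosφ2·cosΔλ=-0.11630696; θ=atan2(y, x)=173.4421° ≈ 173.4°
Leg 4: φ1=-0.5879316, φ2=-0.8706540, Δφ=-0.2827224, Δλ=-1.3320597 rad; a=sin²(Δφ/2)+cosφ1·cosφ2·sin²(Δλ/2)=0.2245273417; c=2·atan2(√a, √(1-a))=0.987299774; dist=6371·c=6290.087 ≈ 6290.1 km; running total=42848.1 km
Leg 4 bearing: y=sinΔλ·cosφ2=-0.62605183, x=cosφ1·sinφ2-sinφ1·cosφ2·cosΔλ=-0.55183183; θ=atan2(y, x)=-131.3945° <0 so +360° → 228.6055° ≈ 228.6°
Leg 5: φ1=-0.8706540, φ2=-0.8420184, Δφ=0.0286356, Δλ=1.0481051 rad; a=sin²(Δφ/2)+cosφ1·cosφ2·sin²(Δλ/2)=0.1076473405; c=2·atan2(√a, √(1-a))=0.668575735; dist=6371·c=4259.496 ≈ 4259.5 km; running total=47107.6 km
Leg 5 bearing: y=sinΔλ·cosφ2=0.57703893, x=cosφ1·sinφ2-sinφ1·cosφ2·cosΔλ=-0.22641474; θ=atan2(y, x)=111.4237° ≈ 111.4°
Leg 6: φ1=-0.8420184, φ2=0.1636543, Δφ=1.0056727, Δλ=-0.2241247 rad; a=sin²(Δφ/2)+cosφ1·cosφ2·sin²(Δλ/2)=0.2404567397; c=2·atan2(√a, √(1-a))=1.025014468; dist=6371·c=6530.367 ≈ 6530.4 km; running total=53638.0 km
Leg 6 bearing: y=sinΔλ·cosφ2=-0.21928342, x=cosφ1·sinφ2-sinφ1·cosφ2·cosΔλ=0.82611377; θ=atan2(y, x)=-14.8658° <0 so +360° → 345.1342° ≈ 345.1°
Leg 7: φ1=0.1636543, φ2=0.0059463, Δφ=-0.1577080, Δλ=2.1303786 rad; a=sin²(Δφ/2)+cosφ1·cosφ2·sin²(Δλ/2)=0.7613807093; c=2·atan2(√a, √(1-a))=2.120883353; dist=6371·c=13512.148 ≈ 13512.1 km; running total=67150.1 km
Leg 7 bearing: y=sinΔλ·cosφ2=0.84746197, x=cosφ1·sinφ2-sinφ1·cosφ2·cosΔλ=0.09235102; θ=atan2(y, x)=83.7808° ≈ 83.8°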